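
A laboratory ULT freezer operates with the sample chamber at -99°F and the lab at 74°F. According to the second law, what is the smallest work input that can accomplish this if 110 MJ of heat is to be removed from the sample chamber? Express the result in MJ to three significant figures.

In absolute terms T_C = 200.37 K and T_H = 296.48 K, so ΔT = 96.11 K.
The reversible limit is COP_R = T_C/ΔT = 2.085, so W_min = Q_C/COP = Q_C·ΔT/T_C.
W_min = 110.0 × 96.11/200.37 = 52.76 MJ.

52.8 MJ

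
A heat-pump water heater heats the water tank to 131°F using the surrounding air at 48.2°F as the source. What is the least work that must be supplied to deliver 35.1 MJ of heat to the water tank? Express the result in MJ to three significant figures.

In absolute terms T_C = 282.15 K and T_H = 328.15 K, so ΔT = 46.00 K.
The reversible limit is COP_HP = T_H/ΔT = 7.134, so W_min = Q_H/COP = Q_H·ΔT/T_H.
W_min = 35.10 × 46.00/328.15 = 4.920 MJ.

4.92 MJ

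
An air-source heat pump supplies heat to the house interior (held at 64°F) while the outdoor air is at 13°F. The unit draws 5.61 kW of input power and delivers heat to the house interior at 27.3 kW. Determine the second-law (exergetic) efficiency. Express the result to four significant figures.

0.4739

COP_actual = Q̇_H/Ẇ = 27.30/5.610 = 4.866.
In absolute terms T_C = 262.59 K and T_H = 290.93 K, so ΔT = 28.33 K.
COP_Carnot = T_H/ΔT = 290.93/28.33 = 10.27.
η_II = COP_actual/COP_Carnot = 4.866/10.27 = 0.4739.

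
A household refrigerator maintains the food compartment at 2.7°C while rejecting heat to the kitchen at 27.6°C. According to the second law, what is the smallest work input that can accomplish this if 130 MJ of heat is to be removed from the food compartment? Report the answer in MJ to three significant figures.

11.7 MJ

In absolute terms T_C = 275.85 K and T_H = 300.75 K, so ΔT = 24.90 K.
The reversible limit is COP_R = T_C/ΔT = 11.08, so W_min = Q_C/COP = Q_C·ΔT/T_C.
W_min = 130.0 × 24.90/275.85 = 11.73 MJ.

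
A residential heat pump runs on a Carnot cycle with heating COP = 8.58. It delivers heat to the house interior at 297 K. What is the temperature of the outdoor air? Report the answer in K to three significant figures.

262 K

COP_HP = T_H/(T_H − T_C) gives T_H − T_C = T_H/COP.
With T_H = 297.00 K, T_C = 297.00 × (1 − 1/8.58) = 262.38 K.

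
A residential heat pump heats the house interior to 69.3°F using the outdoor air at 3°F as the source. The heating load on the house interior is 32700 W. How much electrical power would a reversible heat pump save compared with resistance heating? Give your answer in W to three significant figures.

28600 W

In absolute terms T_C = 257.04 K and T_H = 293.87 K, so ΔT = 36.83 K.
COP_Carnot = T_H/ΔT = 293.87/36.83 = 7.978.
Resistance heating needs Ẇ_res = Q̇_H = 32700 W; the reversible heat pump needs only Ẇ_hp = Q̇_H/COP = 4099 W.
Saving = 32700 − 4099 = 28600 W.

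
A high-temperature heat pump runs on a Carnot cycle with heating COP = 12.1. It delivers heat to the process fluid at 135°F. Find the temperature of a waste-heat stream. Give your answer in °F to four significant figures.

COP_HP = T_H/(T_H − T_C) gives T_H − T_C = T_H/COP.
With T_H = 330.37 K, T_C = 330.37 × (1 − 1/12.1) = 303.07 K.
Converting, 303.07 K = 85.85°F.

85.85 °F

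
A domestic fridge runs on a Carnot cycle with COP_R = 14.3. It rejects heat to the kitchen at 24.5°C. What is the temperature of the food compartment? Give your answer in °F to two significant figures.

41 °F

For a Carnot refrigerator COP_R = T_C/(T_H − T_C), so T_C = COP·T_H/(1 + COP).
With T_H = 297.65 K, T_C = 14.3 × 297.65/15.30 = 278.20 K.
Converting, 278.20 K = 41.08°F.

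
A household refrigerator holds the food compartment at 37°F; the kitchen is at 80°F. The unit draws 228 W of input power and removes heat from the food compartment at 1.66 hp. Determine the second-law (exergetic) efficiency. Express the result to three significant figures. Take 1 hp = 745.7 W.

0.470

Converting, Q̇_C = 1.660 hp = 1238 W, so COP_actual = Q̇_C/Ẇ = 1238/228.0 = 5.429.
In absolute terms T_C = 275.93 K and T_H = 299.82 K, so ΔT = 23.89 K.
COP_Carnot = T_C/ΔT = 275.93/23.89 = 11.55.
η_II = COP_actual/COP_Carnot = 5.429/11.55 = 0.4700.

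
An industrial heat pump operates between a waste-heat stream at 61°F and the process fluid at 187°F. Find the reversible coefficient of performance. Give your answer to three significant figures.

5.13

In absolute terms T_C = 289.26 K and T_H = 359.26 K, so ΔT = 70.00 K.
For a reversible cycle, COP_Carnot = T_H/ΔT = 359.26/70.00 = 5.132.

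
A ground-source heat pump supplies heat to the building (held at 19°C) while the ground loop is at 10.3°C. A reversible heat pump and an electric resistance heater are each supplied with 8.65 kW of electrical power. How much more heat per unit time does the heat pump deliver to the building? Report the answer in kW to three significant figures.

282 kW

In absolute terms T_C = 283.45 K and T_H = 292.15 K, so ΔT = 8.700 K.
COP_Carnot = T_H/ΔT = 292.15/8.700 = 33.58.
The heat pump delivers Q̇_H = COP × Ẇ = 290.5 kW; the resistance heater delivers Ẇ = 8.650 kW.
Extra = (COP − 1)·Ẇ = 281.8 kW.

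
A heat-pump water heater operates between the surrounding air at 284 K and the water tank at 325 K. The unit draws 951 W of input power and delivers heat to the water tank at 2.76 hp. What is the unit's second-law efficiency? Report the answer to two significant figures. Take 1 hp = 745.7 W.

Converting, Q̇_H = 2.760 hp = 2058 W, so COP_actual = Q̇_H/Ẇ = 2058/951.0 = 2.164.
The reservoir spacing is ΔT = 325 − 284 = 41.00 K.
COP_Carnot = T_H/ΔT = 325.00/41.00 = 7.927.
η_II = COP_actual/COP_Carnot = 2.164/7.927 = 0.2730.

0.27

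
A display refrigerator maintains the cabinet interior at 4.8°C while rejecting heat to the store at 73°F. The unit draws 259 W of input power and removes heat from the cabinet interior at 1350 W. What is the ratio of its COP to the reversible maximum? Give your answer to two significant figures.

0.34

COP_actual = Q̇_C/Ẇ = 1350/259.0 = 5.212.
In absolute terms T_C = 277.95 K and T_H = 295.93 K, so ΔT = 17.98 K.
COP_Carnot = T_C/ΔT = 277.95/17.98 = 15.46.
η_II = COP_actual/COP_Carnot = 5.212/15.46 = 0.3371.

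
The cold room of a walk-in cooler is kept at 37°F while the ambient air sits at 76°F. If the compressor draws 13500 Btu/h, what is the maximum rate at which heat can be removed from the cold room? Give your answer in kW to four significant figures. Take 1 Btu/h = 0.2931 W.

50.39 kW

In absolute terms T_C = 275.93 K and T_H = 297.59 K, so ΔT = 21.67 K.
COP_Carnot = T_C/ΔT = 275.93/21.67 = 12.74.
Q̇_max = COP_Carnot × Ẇ = 12.74 × 13500 Btu/h = 171900 Btu/h = 50.39 kW.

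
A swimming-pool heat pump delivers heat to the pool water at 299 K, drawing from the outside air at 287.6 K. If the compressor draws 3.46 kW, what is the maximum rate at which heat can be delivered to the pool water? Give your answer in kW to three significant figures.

The reservoir spacing is ΔT = 299 − 287.6 = 11.40 K.
COP_Carnot = T_H/ΔT = 299.00/11.40 = 26.23.
Q̇_max = COP_Carnot × Ẇ = 26.23 × 3.460 kW = 90.75 kW.

90.7 kW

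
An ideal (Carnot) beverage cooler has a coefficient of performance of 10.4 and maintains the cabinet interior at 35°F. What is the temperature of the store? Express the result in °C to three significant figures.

28.1 °C

COP_R = T_C/(T_H − T_C) gives T_H − T_C = T_C/COP.
With T_C = 274.82 K, T_H = 274.82 × (1 + 1/10.4) = 301.24 K.
Converting, 301.24 K = 28.09°C.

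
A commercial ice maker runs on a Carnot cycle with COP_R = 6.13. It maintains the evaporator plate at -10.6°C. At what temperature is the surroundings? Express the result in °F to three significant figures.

COP_R = T_C/(T_H − T_C) gives T_H − T_C = T_C/COP.
With T_C = 262.55 K, T_H = 262.55 × (1 + 1/6.13) = 305.38 K.
Converting, 305.38 K = 90.01°F.

90.0 °F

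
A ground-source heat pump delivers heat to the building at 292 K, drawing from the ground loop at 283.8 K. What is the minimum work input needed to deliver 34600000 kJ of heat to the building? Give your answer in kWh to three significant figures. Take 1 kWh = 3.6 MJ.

270 kWh

The reservoir spacing is ΔT = 292 − 283.8 = 8.200 K.
The reversible limit is COP_HP = T_H/ΔT = 35.61, so W_min = Q_H/COP = Q_H·ΔT/T_H.
W_min = 34600000 × 8.200/292.00 = 971600 kJ = 269.9 kWh.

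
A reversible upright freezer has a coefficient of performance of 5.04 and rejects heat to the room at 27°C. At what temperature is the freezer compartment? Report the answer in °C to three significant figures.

-22.7 °C

For a Carnot refrigerator COP_R = T_C/(T_H − T_C), so T_C = COP·T_H/(1 + COP).
With T_H = 300.15 K, T_C = 5.04 × 300.15/6.040 = 250.46 K.
Converting, 250.46 K = -22.69°C.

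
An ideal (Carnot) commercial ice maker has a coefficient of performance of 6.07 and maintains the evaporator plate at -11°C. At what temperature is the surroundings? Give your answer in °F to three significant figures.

89.9 °F

COP_R = T_C/(T_H − T_C) gives T_H − T_C = T_C/COP.
With T_C = 262.15 K, T_H = 262.15 × (1 + 1/6.07) = 305.34 K.
Converting, 305.34 K = 89.94°F.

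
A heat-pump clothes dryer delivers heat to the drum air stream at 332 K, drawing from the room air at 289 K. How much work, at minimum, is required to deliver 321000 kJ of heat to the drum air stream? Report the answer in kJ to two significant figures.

42000 kJ

The reservoir spacing is ΔT = 332 − 289 = 43.00 K.
The reversible limit is COP_HP = T_H/ΔT = 7.721, so W_min = Q_H/COP = Q_H·ΔT/T_H.
W_min = 321000 × 43.00/332.00 = 41580 kJ.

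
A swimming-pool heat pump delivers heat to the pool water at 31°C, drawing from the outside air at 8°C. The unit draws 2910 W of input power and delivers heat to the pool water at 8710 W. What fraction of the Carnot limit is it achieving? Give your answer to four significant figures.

COP_actual = Q̇_H/Ẇ = 8710/2910 = 2.993.
In absolute terms T_C = 281.15 K and T_H = 304.15 K, so ΔT = 23.00 K.
COP_Carnot = T_H/ΔT = 304.15/23.00 = 13.22.
η_II = COP_actual/COP_Carnot = 2.993/13.22 = 0.2263.

0.2263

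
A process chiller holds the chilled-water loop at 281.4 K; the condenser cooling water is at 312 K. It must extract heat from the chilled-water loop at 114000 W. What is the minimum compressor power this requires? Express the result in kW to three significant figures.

The reservoir spacing is ΔT = 312 − 281.4 = 30.60 K.
COP_Carnot = T_C/ΔT = 281.40/30.60 = 9.196.
Ẇ_min = Q̇/COP_Carnot = 114000/9.196 = 12400 W = 12.40 kW.

12.4 kW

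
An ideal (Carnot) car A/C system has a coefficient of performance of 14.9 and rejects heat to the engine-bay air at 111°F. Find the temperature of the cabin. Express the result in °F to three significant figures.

For a Carnot refrigerator COP_R = T_C/(T_H − T_C), so T_C = COP·T_H/(1 + COP).
With T_H = 317.04 K, T_C = 14.9 × 317.04/15.90 = 297.10 K.
Converting, 297.10 K = 75.11°F.

75.1 °F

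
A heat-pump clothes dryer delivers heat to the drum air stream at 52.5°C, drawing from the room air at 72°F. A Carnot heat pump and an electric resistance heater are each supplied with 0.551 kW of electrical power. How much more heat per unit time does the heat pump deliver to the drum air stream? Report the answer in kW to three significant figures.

In absolute terms T_C = 295.37 K and T_H = 325.65 K, so ΔT = 30.28 K.
COP_Carnot = T_H/ΔT = 325.65/30.28 = 10.76.
The heat pump delivers Q̇_H = COP × Ẇ = 5.926 kW; the resistance heater delivers Ẇ = 0.5510 kW.
Extra = (COP − 1)·Ẇ = 5.375 kW.

5.38 kW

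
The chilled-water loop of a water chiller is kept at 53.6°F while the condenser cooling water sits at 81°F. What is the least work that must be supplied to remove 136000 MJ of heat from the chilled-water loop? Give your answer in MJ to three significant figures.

7260 MJ

In absolute terms T_C = 285.15 K and T_H = 300.37 K, so ΔT = 15.22 K.
The reversible limit is COP_R = T_C/ΔT = 18.73, so W_min = Q_C/COP = Q_C·ΔT/T_C.
W_min = 136000 × 15.22/285.15 = 7260 MJ.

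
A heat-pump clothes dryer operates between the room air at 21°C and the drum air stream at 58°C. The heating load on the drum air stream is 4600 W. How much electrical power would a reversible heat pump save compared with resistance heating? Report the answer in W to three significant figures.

4090 W

In absolute terms T_C = 294.15 K and T_H = 331.15 K, so ΔT = 37.00 K.
COP_Carnot = T_H/ΔT = 331.15/37.00 = 8.950.
Resistance heating needs Ẇ_res = Q̇_H = 4600 W; the reversible heat pump needs only Ẇ_hp = Q̇_H/COP = 514.0 W.
Saving = 4600 − 514.0 = 4086 W.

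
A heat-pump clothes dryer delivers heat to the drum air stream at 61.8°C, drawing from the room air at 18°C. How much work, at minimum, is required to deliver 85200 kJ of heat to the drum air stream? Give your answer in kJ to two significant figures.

In absolute terms T_C = 291.15 K and T_H = 334.95 K, so ΔT = 43.80 K.
The reversible limit is COP_HP = T_H/ΔT = 7.647, so W_min = Q_H/COP = Q_H·ΔT/T_H.
W_min = 85200 × 43.80/334.95 = 11140 kJ.

11000 kJ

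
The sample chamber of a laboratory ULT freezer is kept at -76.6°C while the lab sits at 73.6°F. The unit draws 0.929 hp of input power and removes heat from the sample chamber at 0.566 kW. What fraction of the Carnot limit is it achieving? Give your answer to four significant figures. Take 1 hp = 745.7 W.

Converting, Q̇_C = 0.5660 kW = 0.7590 hp, so COP_actual = Q̇_C/Ẇ = 0.7590/0.9290 = 0.8170.
In absolute terms T_C = 196.55 K and T_H = 296.26 K, so ΔT = 99.71 K.
COP_Carnot = T_C/ΔT = 196.55/99.71 = 1.971.
η_II = COP_actual/COP_Carnot = 0.8170/1.971 = 0.4145.

0.4145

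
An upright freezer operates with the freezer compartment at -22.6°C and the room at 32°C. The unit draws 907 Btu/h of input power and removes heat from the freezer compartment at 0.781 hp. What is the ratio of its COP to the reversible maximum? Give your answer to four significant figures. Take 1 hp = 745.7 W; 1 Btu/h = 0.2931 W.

Converting, Q̇_C = 0.7810 hp = 1987 Btu/h, so COP_actual = Q̇_C/Ẇ = 1987/907.0 = 2.191.
In absolute terms T_C = 250.55 K and T_H = 305.15 K, so ΔT = 54.60 K.
COP_Carnot = T_C/ΔT = 250.55/54.60 = 4.589.
η_II = COP_actual/COP_Carnot = 2.191/4.589 = 0.4774.

0.4774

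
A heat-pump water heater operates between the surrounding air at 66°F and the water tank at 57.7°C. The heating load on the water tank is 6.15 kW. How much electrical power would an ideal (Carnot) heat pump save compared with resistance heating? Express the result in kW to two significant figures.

In absolute terms T_C = 292.04 K and T_H = 330.85 K, so ΔT = 38.81 K.
COP_Carnot = T_H/ΔT = 330.85/38.81 = 8.525.
Resistance heating needs Ẇ_res = Q̇_H = 6.150 kW; the reversible heat pump needs only Ẇ_hp = Q̇_H/COP = 0.7214 kW.
Saving = 6.150 − 0.7214 = 5.429 kW.

5.4 kW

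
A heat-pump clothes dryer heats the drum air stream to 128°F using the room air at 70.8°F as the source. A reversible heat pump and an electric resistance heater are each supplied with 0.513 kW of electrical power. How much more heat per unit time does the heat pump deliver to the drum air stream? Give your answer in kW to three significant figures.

In absolute terms T_C = 294.71 K and T_H = 326.48 K, so ΔT = 31.78 K.
COP_Carnot = T_H/ΔT = 326.48/31.78 = 10.27.
The heat pump delivers Q̇_H = COP × Ẇ = 5.271 kW; the resistance heater delivers Ẇ = 0.5130 kW.
Extra = (COP − 1)·Ẇ = 4.758 kW.

4.76 kW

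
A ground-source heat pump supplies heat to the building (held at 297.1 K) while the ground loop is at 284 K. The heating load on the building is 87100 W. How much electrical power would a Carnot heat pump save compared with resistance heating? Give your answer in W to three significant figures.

The reservoir spacing is ΔT = 297.1 − 284 = 13.10 K.
COP_Carnot = T_H/ΔT = 297.10/13.10 = 22.68.
Resistance heating needs Ẇ_res = Q̇_H = 87100 W; the reversible heat pump needs only Ẇ_hp = Q̇_H/COP = 3840 W.
Saving = 87100 − 3840 = 83260 W.

83300 W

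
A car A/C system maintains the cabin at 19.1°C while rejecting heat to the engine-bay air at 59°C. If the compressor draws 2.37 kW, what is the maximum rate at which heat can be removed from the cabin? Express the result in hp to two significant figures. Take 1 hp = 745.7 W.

In absolute terms T_C = 292.25 K and T_H = 332.15 K, so ΔT = 39.90 K.
COP_Carnot = T_C/ΔT = 292.25/39.90 = 7.325.
Q̇_max = COP_Carnot × Ẇ = 7.325 × 2.370 kW = 17.36 kW = 23.28 hp.

23 hp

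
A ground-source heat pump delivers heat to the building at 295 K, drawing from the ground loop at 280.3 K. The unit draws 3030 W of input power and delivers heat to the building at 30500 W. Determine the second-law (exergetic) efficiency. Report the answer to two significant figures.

COP_actual = Q̇_H/Ẇ = 30500/3030 = 10.07.
The reservoir spacing is ΔT = 295 − 280.3 = 14.70 K.
COP_Carnot = T_H/ΔT = 295.00/14.70 = 20.07.
η_II = COP_actual/COP_Carnot = 10.07/20.07 = 0.5016.

0.50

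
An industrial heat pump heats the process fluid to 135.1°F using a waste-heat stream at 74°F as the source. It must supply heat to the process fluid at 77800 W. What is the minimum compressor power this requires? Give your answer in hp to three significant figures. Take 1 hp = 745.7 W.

10.7 hp

In absolute terms T_C = 296.48 K and T_H = 330.43 K, so ΔT = 33.94 K.
COP_Carnot = T_H/ΔT = 330.43/33.94 = 9.734.
Ẇ_min = Q̇/COP_Carnot = 77800/9.734 = 7992 W = 10.72 hp.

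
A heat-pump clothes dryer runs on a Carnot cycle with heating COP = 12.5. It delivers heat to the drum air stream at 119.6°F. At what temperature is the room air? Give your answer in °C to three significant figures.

COP_HP = T_H/(T_H − T_C) gives T_H − T_C = T_H/COP.
With T_H = 321.82 K, T_C = 321.82 × (1 − 1/12.5) = 296.07 K.
Converting, 296.07 K = 22.92°C.

22.9 °C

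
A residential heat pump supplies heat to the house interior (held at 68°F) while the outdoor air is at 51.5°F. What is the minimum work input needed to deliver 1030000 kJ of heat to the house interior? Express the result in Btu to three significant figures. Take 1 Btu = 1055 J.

30500 Btu

In absolute terms T_C = 283.98 K and T_H = 293.15 K, so ΔT = 9.167 K.
The reversible limit is COP_HP = T_H/ΔT = 31.98, so W_min = Q_H/COP = Q_H·ΔT/T_H.
W_min = 1030000 × 9.167/293.15 = 32210 kJ = 30530 Btu.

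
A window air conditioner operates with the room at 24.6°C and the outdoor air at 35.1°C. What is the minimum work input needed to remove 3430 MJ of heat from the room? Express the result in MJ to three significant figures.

121 MJ

In absolute terms T_C = 297.75 K and T_H = 308.25 K, so ΔT = 10.50 K.
The reversible limit is COP_R = T_C/ΔT = 28.36, so W_min = Q_C/COP = Q_C·ΔT/T_C.
W_min = 3430 × 10.50/297.75 = 121.0 MJ.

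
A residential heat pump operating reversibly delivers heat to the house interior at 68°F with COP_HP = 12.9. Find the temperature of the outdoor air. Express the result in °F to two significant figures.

COP_HP = T_H/(T_H − T_C) gives T_H − T_C = T_H/COP.
With T_H = 293.15 K, T_C = 293.15 × (1 − 1/12.9) = 270.43 K.
Converting, 270.43 K = 27.10°F.

27 °F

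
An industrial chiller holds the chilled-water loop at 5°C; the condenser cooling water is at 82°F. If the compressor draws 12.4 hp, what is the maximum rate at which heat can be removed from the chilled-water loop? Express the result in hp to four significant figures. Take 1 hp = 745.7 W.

151.4 hp

In absolute terms T_C = 278.15 K and T_H = 300.93 K, so ΔT = 22.78 K.
COP_Carnot = T_C/ΔT = 278.15/22.78 = 12.21.
Q̇_max = COP_Carnot × Ẇ = 12.21 × 12.40 hp = 151.4 hp.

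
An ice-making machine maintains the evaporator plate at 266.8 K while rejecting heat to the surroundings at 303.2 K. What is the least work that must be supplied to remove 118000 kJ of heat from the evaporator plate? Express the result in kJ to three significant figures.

The reservoir spacing is ΔT = 303.2 − 266.8 = 36.40 K.
The reversible limit is COP_R = T_C/ΔT = 7.330, so W_min = Q_C/COP = Q_C·ΔT/T_C.
W_min = 118000 × 36.40/266.80 = 16100 kJ.

16100 kJ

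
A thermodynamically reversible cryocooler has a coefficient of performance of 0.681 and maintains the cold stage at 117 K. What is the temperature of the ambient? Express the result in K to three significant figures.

289 K

COP_R = T_C/(T_H − T_C) gives T_H − T_C = T_C/COP.
With T_C = 117.00 K, T_H = 117.00 × (1 + 1/0.681) = 288.81 K.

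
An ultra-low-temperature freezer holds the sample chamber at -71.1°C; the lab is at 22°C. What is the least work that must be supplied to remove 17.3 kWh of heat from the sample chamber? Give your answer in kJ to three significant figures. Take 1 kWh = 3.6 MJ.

28700 kJ

In absolute terms T_C = 202.05 K and T_H = 295.15 K, so ΔT = 93.10 K.
The reversible limit is COP_R = T_C/ΔT = 2.170, so W_min = Q_C/COP = Q_C·ΔT/T_C.
W_min = 17.30 × 93.10/202.05 = 7.971 kWh = 28700 kJ.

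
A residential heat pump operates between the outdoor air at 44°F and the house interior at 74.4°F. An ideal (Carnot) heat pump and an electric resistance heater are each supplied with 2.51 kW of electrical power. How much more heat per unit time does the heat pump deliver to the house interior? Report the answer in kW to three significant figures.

In absolute terms T_C = 279.82 K and T_H = 296.71 K, so ΔT = 16.89 K.
COP_Carnot = T_H/ΔT = 296.71/16.89 = 17.57.
The heat pump delivers Q̇_H = COP × Ẇ = 44.10 kW; the resistance heater delivers Ẇ = 2.510 kW.
Extra = (COP − 1)·Ẇ = 41.59 kW.

41.6 kW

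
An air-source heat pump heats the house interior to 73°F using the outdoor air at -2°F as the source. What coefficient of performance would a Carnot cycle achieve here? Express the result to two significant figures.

7.1

In absolute terms T_C = 254.26 K and T_H = 295.93 K, so ΔT = 41.67 K.
For a reversible cycle, COP_Carnot = T_H/ΔT = 295.93/41.67 = 7.102.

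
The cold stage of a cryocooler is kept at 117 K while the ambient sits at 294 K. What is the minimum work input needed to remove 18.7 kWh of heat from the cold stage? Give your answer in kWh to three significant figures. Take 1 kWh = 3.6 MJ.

28.3 kWh

The reservoir spacing is ΔT = 294 − 117 = 177.0 K.
The reversible limit is COP_R = T_C/ΔT = 0.6610, so W_min = Q_C/COP = Q_C·ΔT/T_C.
W_min = 18.70 × 177.0/117.00 = 28.29 kWh.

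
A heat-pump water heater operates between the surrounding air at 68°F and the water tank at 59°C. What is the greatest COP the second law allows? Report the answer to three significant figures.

8.52

In absolute terms T_C = 293.15 K and T_H = 332.15 K, so ΔT = 39.00 K.
For a reversible cycle, COP_Carnot = T_H/ΔT = 332.15/39.00 = 8.517.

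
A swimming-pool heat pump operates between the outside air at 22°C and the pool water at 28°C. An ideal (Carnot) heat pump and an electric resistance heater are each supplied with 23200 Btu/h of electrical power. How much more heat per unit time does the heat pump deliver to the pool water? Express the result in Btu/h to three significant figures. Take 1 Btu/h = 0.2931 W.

1140000 Btu/h

In absolute terms T_C = 295.15 K and T_H = 301.15 K, so ΔT = 6.000 K.
COP_Carnot = T_H/ΔT = 301.15/6.000 = 50.19.
The heat pump delivers Q̇_H = COP × Ẇ = 1164000 Btu/h; the resistance heater delivers Ẇ = 23200 Btu/h.
Extra = (COP − 1)·Ẇ = 1141000 Btu/h.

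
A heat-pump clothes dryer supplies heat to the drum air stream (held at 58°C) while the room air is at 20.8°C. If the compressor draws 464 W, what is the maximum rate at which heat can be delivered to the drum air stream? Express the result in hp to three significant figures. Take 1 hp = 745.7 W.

In absolute terms T_C = 293.95 K and T_H = 331.15 K, so ΔT = 37.20 K.
COP_Carnot = T_H/ΔT = 331.15/37.20 = 8.902.
Q̇_max = COP_Carnot × Ẇ = 8.902 × 464.0 W = 4130 W = 5.539 hp.

5.54 hp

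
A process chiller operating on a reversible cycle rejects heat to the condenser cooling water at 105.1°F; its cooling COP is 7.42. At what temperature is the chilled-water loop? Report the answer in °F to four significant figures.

For a Carnot refrigerator COP_R = T_C/(T_H − T_C), so T_C = COP·T_H/(1 + COP).
With T_H = 313.76 K, T_C = 7.42 × 313.76/8.420 = 276.50 K.
Converting, 276.50 K = 38.03°F.

38.03 °F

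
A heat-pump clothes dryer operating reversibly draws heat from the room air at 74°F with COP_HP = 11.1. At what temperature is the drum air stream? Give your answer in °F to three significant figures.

127 °F

COP_HP = T_H/(T_H − T_C) rearranges to T_H = COP·T_C/(COP − 1).
With T_C = 296.48 K, T_H = 11.1 × 296.48/10.10 = 325.84 K.
Converting, 325.84 K = 126.84°F.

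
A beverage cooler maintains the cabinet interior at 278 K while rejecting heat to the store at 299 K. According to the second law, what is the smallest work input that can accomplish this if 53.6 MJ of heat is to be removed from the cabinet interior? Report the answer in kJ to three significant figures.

4050 kJ

The reservoir spacing is ΔT = 299 − 278 = 21.00 K.
The reversible limit is COP_R = T_C/ΔT = 13.24, so W_min = Q_C/COP = Q_C·ΔT/T_C.
W_min = 53.60 × 21.00/278.00 = 4.049 MJ = 4049 kJ.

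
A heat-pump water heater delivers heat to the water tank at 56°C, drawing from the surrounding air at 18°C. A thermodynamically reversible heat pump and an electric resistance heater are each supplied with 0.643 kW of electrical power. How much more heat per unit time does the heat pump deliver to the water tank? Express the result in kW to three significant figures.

4.93 kW

In absolute terms T_C = 291.15 K and T_H = 329.15 K, so ΔT = 38.00 K.
COP_Carnot = T_H/ΔT = 329.15/38.00 = 8.662.
The heat pump delivers Q̇_H = COP × Ẇ = 5.570 kW; the resistance heater delivers Ẇ = 0.6430 kW.
Extra = (COP − 1)·Ẇ = 4.927 kW.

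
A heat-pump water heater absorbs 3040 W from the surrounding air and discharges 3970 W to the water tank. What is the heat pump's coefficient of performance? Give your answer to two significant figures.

The first law gives Q̇_H = Q̇_C + Ẇ, so the three rates are Q̇_C = 3040, Q̇_H = 3970, Ẇ = 930.0 W.
COP_HP = Q̇_H/Ẇ = 3970/930.0 = 4.269.

4.3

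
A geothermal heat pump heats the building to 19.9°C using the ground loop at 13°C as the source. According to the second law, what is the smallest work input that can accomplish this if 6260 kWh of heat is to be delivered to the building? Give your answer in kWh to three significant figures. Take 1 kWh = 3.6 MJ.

In absolute terms T_C = 286.15 K and T_H = 293.05 K, so ΔT = 6.900 K.
The reversible limit is COP_HP = T_H/ΔT = 42.47, so W_min = Q_H/COP = Q_H·ΔT/T_H.
W_min = 6260 × 6.900/293.05 = 147.4 kWh.

147 kWh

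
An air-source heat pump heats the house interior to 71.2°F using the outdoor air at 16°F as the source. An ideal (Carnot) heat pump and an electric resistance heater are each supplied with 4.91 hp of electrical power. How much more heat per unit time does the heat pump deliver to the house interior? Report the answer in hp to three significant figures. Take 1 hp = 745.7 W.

42.3 hp

In absolute terms T_C = 264.26 K and T_H = 294.93 K, so ΔT = 30.67 K.
COP_Carnot = T_H/ΔT = 294.93/30.67 = 9.617.
The heat pump delivers Q̇_H = COP × Ẇ = 47.22 hp; the resistance heater delivers Ẇ = 4.910 hp.
Extra = (COP − 1)·Ẇ = 42.31 hp.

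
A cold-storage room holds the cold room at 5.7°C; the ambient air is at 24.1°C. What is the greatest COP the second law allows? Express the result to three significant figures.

In absolute terms T_C = 278.85 K and T_H = 297.25 K, so ΔT = 18.40 K.
For a reversible cycle, COP_Carnot = T_C/ΔT = 278.85/18.40 = 15.15.

15.2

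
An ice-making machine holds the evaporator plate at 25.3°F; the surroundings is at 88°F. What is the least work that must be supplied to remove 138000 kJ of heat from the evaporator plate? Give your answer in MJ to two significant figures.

In absolute terms T_C = 269.43 K and T_H = 304.26 K, so ΔT = 34.83 K.
The reversible limit is COP_R = T_C/ΔT = 7.735, so W_min = Q_C/COP = Q_C·ΔT/T_C.
W_min = 138000 × 34.83/269.43 = 17840 kJ = 17.84 MJ.

18 MJ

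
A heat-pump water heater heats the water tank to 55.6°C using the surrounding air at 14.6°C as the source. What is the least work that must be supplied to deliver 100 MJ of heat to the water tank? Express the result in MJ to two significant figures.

In absolute terms T_C = 287.75 K and T_H = 328.75 K, so ΔT = 41.00 K.
The reversible limit is COP_HP = T_H/ΔT = 8.018, so W_min = Q_H/COP = Q_H·ΔT/T_H.
W_min = 100.0 × 41.00/328.75 = 12.47 MJ.

12 MJ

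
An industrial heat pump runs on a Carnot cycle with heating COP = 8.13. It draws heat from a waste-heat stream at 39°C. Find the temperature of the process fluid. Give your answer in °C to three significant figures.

COP_HP = T_H/(T_H − T_C) rearranges to T_H = COP·T_C/(COP − 1).
With T_C = 312.15 K, T_H = 8.13 × 312.15/7.130 = 355.93 K.
Converting, 355.93 K = 82.78°C.

82.8 °C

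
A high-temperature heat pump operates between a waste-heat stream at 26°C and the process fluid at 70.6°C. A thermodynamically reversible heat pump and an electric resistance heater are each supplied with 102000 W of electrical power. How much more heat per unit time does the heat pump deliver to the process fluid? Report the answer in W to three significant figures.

In absolute terms T_C = 299.15 K and T_H = 343.75 K, so ΔT = 44.60 K.
COP_Carnot = T_H/ΔT = 343.75/44.60 = 7.707.
The heat pump delivers Q̇_H = COP × Ẇ = 786200 W; the resistance heater delivers Ẇ = 102000 W.
Extra = (COP − 1)·Ẇ = 684200 W.

684000 W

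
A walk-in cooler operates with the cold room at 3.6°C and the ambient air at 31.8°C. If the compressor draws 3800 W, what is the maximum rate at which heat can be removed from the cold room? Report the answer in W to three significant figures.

37300 W

In absolute terms T_C = 276.75 K and T_H = 304.95 K, so ΔT = 28.20 K.
COP_Carnot = T_C/ΔT = 276.75/28.20 = 9.814.
Q̇_max = COP_Carnot × Ẇ = 9.814 × 3800 W = 37290 W.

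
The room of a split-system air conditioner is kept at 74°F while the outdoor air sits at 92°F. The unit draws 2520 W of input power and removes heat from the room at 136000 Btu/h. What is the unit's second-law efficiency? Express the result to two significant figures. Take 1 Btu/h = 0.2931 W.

Converting, Q̇_C = 136000 Btu/h = 39860 W, so COP_actual = Q̇_C/Ẇ = 39860/2520 = 15.82.
In absolute terms T_C = 296.48 K and T_H = 306.48 K, so ΔT = 10.00 K.
COP_Carnot = T_C/ΔT = 296.48/10.00 = 29.65.
η_II = COP_actual/COP_Carnot = 15.82/29.65 = 0.5335.

0.53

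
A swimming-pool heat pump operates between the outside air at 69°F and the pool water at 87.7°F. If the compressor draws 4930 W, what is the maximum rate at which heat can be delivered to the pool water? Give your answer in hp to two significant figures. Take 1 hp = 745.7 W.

In absolute terms T_C = 293.71 K and T_H = 304.09 K, so ΔT = 10.39 K.
COP_Carnot = T_H/ΔT = 304.09/10.39 = 29.27.
Q̇_max = COP_Carnot × Ẇ = 29.27 × 4930 W = 144300 W = 193.5 hp.

190 hp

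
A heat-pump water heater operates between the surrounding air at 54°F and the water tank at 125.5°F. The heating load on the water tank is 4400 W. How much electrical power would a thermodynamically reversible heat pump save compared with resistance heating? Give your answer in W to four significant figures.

In absolute terms T_C = 285.37 K and T_H = 325.09 K, so ΔT = 39.72 K.
COP_Carnot = T_H/ΔT = 325.09/39.72 = 8.184.
Resistance heating needs Ẇ_res = Q̇_H = 4400 W; the reversible heat pump needs only Ẇ_hp = Q̇_H/COP = 537.6 W.
Saving = 4400 − 537.6 = 3862 W.

3862 W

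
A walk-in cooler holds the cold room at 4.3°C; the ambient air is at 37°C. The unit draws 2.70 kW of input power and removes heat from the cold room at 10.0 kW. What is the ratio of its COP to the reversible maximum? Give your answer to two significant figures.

COP_actual = Q̇_C/Ẇ = 10.00/2.700 = 3.704.
In absolute terms T_C = 277.45 K and T_H = 310.15 K, so ΔT = 32.70 K.
COP_Carnot = T_C/ΔT = 277.45/32.70 = 8.485.
η_II = COP_actual/COP_Carnot = 3.704/8.485 = 0.4365.

0.44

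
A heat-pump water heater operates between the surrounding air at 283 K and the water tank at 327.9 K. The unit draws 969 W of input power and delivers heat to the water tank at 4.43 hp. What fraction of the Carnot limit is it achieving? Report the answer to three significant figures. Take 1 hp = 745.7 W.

Converting, Q̇_H = 4.430 hp = 3303 W, so COP_actual = Q̇_H/Ẇ = 3303/969.0 = 3.409.
The reservoir spacing is ΔT = 327.9 − 283 = 44.90 K.
COP_Carnot = T_H/ΔT = 327.90/44.90 = 7.303.
η_II = COP_actual/COP_Carnot = 3.409/7.303 = 0.4668.

0.467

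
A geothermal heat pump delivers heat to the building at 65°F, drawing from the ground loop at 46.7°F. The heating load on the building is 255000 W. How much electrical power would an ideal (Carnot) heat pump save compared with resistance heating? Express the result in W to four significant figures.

246100 W

In absolute terms T_C = 281.32 K and T_H = 291.48 K, so ΔT = 10.17 K.
COP_Carnot = T_H/ΔT = 291.48/10.17 = 28.67.
Resistance heating needs Ẇ_res = Q̇_H = 255000 W; the reversible heat pump needs only Ẇ_hp = Q̇_H/COP = 8894 W.
Saving = 255000 − 8894 = 246100 W.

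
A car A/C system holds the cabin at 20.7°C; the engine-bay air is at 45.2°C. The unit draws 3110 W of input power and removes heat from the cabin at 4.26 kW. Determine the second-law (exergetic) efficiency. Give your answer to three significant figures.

0.114

Converting, Q̇_C = 4.260 kW = 4260 W, so COP_actual = Q̇_C/Ẇ = 4260/3110 = 1.370.
In absolute terms T_C = 293.85 K and T_H = 318.35 K, so ΔT = 24.50 K.
COP_Carnot = T_C/ΔT = 293.85/24.50 = 11.99.
η_II = COP_actual/COP_Carnot = 1.370/11.99 = 0.1142.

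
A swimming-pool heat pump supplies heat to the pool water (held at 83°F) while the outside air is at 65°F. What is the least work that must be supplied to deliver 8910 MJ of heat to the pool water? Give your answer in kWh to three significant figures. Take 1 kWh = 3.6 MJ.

In absolute terms T_C = 291.48 K and T_H = 301.48 K, so ΔT = 10.00 K.
The reversible limit is COP_HP = T_H/ΔT = 30.15, so W_min = Q_H/COP = Q_H·ΔT/T_H.
W_min = 8910 × 10.00/301.48 = 295.5 MJ = 82.09 kWh.

82.1 kWh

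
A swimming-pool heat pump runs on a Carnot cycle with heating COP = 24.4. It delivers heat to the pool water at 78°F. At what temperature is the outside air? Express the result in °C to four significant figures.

COP_HP = T_H/(T_H − T_C) gives T_H − T_C = T_H/COP.
With T_H = 298.71 K, T_C = 298.71 × (1 − 1/24.4) = 286.46 K.
Converting, 286.46 K = 13.31°C.

13.31 °C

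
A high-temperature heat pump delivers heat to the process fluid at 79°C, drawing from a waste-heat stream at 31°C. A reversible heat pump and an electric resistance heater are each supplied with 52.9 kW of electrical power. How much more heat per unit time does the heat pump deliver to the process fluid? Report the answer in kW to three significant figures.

335 kW

In absolute terms T_C = 304.15 K and T_H = 352.15 K, so ΔT = 48.00 K.
COP_Carnot = T_H/ΔT = 352.15/48.00 = 7.336.
The heat pump delivers Q̇_H = COP × Ẇ = 388.1 kW; the resistance heater delivers Ẇ = 52.90 kW.
Extra = (COP − 1)·Ẇ = 335.2 kW.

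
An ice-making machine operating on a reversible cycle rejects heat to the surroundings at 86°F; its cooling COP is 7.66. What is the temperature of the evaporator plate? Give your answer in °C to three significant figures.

-5.01 °C

For a Carnot refrigerator COP_R = T_C/(T_H − T_C), so T_C = COP·T_H/(1 + COP).
With T_H = 303.15 K, T_C = 7.66 × 303.15/8.660 = 268.14 K.
Converting, 268.14 K = -5.01°C.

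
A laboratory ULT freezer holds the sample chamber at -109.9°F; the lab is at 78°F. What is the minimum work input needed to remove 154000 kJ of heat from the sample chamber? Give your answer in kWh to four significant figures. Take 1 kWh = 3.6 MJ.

In absolute terms T_C = 194.32 K and T_H = 298.71 K, so ΔT = 104.4 K.
The reversible limit is COP_R = T_C/ΔT = 1.861, so W_min = Q_C/COP = Q_C·ΔT/T_C.
W_min = 154000 × 104.4/194.32 = 82730 kJ = 22.98 kWh.

22.98 kWh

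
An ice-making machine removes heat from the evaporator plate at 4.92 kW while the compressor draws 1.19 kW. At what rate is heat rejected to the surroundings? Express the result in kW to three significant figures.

For a cyclic device the first law requires Q̇_H = Q̇_C + Ẇ.
Q̇_H = Q̇_C + Ẇ = 6.110 kW.

6.11 kW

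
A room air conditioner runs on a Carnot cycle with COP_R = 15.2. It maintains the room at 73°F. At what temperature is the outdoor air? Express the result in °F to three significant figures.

COP_R = T_C/(T_H − T_C) gives T_H − T_C = T_C/COP.
With T_C = 295.93 K, T_H = 295.93 × (1 + 1/15.2) = 315.40 K.
Converting, 315.40 K = 108.04°F.

108 °F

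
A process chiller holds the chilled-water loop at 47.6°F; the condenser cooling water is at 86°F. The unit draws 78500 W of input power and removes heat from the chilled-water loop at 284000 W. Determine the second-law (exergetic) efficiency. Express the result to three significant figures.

COP_actual = Q̇_C/Ẇ = 284000/78500 = 3.618.
In absolute terms T_C = 281.82 K and T_H = 303.15 K, so ΔT = 21.33 K.
COP_Carnot = T_C/ΔT = 281.82/21.33 = 13.21.
η_II = COP_actual/COP_Carnot = 3.618/13.21 = 0.2739.

0.274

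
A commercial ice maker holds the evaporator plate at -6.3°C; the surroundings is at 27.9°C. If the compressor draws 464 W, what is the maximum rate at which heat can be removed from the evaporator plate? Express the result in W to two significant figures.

In absolute terms T_C = 266.85 K and T_H = 301.05 K, so ΔT = 34.20 K.
COP_Carnot = T_C/ΔT = 266.85/34.20 = 7.803.
Q̇_max = COP_Carnot × Ẇ = 7.803 × 464.0 W = 3620 W.

3600 W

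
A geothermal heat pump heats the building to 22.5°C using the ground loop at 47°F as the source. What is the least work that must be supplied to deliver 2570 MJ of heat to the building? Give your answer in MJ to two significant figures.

120 MJ

In absolute terms T_C = 281.48 K and T_H = 295.65 K, so ΔT = 14.17 K.
The reversible limit is COP_HP = T_H/ΔT = 20.87, so W_min = Q_H/COP = Q_H·ΔT/T_H.
W_min = 2570 × 14.17/295.65 = 123.1 MJ.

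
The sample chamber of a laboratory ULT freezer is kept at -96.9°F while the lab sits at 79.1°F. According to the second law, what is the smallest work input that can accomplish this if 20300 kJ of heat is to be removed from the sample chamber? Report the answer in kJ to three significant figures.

In absolute terms T_C = 201.54 K and T_H = 299.32 K, so ΔT = 97.78 K.
The reversible limit is COP_R = T_C/ΔT = 2.061, so W_min = Q_C/COP = Q_C·ΔT/T_C.
W_min = 20300 × 97.78/201.54 = 9849 kJ.

9850 kJ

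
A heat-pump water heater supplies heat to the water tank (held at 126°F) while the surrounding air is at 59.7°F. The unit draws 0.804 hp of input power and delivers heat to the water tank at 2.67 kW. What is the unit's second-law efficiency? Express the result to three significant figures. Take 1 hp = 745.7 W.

0.504

Converting, Q̇_H = 2.670 kW = 3.581 hp, so COP_actual = Q̇_H/Ẇ = 3.581/0.8040 = 4.453.
In absolute terms T_C = 288.54 K and T_H = 325.37 K, so ΔT = 36.83 K.
COP_Carnot = T_H/ΔT = 325.37/36.83 = 8.834.
η_II = COP_actual/COP_Carnot = 4.453/8.834 = 0.5041.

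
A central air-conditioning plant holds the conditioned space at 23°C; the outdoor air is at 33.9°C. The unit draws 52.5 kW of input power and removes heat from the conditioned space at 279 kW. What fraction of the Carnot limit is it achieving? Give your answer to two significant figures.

0.20

COP_actual = Q̇_C/Ẇ = 279.0/52.50 = 5.314.
In absolute terms T_C = 296.15 K and T_H = 307.05 K, so ΔT = 10.90 K.
COP_Carnot = T_C/ΔT = 296.15/10.90 = 27.17.
η_II = COP_actual/COP_Carnot = 5.314/27.17 = 0.1956.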